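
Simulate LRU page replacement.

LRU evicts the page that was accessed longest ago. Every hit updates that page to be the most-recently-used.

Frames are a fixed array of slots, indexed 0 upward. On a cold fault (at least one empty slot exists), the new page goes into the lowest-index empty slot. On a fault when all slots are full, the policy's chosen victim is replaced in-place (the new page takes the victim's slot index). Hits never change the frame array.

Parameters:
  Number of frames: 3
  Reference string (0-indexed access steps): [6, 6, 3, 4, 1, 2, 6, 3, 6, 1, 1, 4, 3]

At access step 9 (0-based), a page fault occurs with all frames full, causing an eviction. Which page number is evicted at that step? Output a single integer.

Step 0: ref 6 -> FAULT, frames=[6,-,-]
Step 1: ref 6 -> HIT, frames=[6,-,-]
Step 2: ref 3 -> FAULT, frames=[6,3,-]
Step 3: ref 4 -> FAULT, frames=[6,3,4]
Step 4: ref 1 -> FAULT, evict 6, frames=[1,3,4]
Step 5: ref 2 -> FAULT, evict 3, frames=[1,2,4]
Step 6: ref 6 -> FAULT, evict 4, frames=[1,2,6]
Step 7: ref 3 -> FAULT, evict 1, frames=[3,2,6]
Step 8: ref 6 -> HIT, frames=[3,2,6]
Step 9: ref 1 -> FAULT, evict 2, frames=[3,1,6]
At step 9: evicted page 2

Answer: 2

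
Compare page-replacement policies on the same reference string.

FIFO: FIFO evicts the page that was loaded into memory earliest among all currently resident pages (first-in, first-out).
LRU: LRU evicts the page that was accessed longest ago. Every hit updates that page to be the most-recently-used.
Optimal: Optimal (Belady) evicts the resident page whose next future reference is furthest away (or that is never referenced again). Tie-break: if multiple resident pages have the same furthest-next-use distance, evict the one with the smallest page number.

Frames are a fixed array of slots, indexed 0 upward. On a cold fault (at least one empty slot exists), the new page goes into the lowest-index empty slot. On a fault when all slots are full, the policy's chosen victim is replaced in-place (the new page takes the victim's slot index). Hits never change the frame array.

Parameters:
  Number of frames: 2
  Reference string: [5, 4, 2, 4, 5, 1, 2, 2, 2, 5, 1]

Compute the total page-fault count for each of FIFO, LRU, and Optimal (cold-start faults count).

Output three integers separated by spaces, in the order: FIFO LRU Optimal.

Answer: 8 8 6

Derivation:
--- FIFO ---
  step 0: ref 5 -> FAULT, frames=[5,-] (faults so far: 1)
  step 1: ref 4 -> FAULT, frames=[5,4] (faults so far: 2)
  step 2: ref 2 -> FAULT, evict 5, frames=[2,4] (faults so far: 3)
  step 3: ref 4 -> HIT, frames=[2,4] (faults so far: 3)
  step 4: ref 5 -> FAULT, evict 4, frames=[2,5] (faults so far: 4)
  step 5: ref 1 -> FAULT, evict 2, frames=[1,5] (faults so far: 5)
  step 6: ref 2 -> FAULT, evict 5, frames=[1,2] (faults so far: 6)
  step 7: ref 2 -> HIT, frames=[1,2] (faults so far: 6)
  step 8: ref 2 -> HIT, frames=[1,2] (faults so far: 6)
  step 9: ref 5 -> FAULT, evict 1, frames=[5,2] (faults so far: 7)
  step 10: ref 1 -> FAULT, evict 2, frames=[5,1] (faults so far: 8)
  FIFO total faults: 8
--- LRU ---
  step 0: ref 5 -> FAULT, frames=[5,-] (faults so far: 1)
  step 1: ref 4 -> FAULT, frames=[5,4] (faults so far: 2)
  step 2: ref 2 -> FAULT, evict 5, frames=[2,4] (faults so far: 3)
  step 3: ref 4 -> HIT, frames=[2,4] (faults so far: 3)
  step 4: ref 5 -> FAULT, evict 2, frames=[5,4] (faults so far: 4)
  step 5: ref 1 -> FAULT, evict 4, frames=[5,1] (faults so far: 5)
  step 6: ref 2 -> FAULT, evict 5, frames=[2,1] (faults so far: 6)
  step 7: ref 2 -> HIT, frames=[2,1] (faults so far: 6)
  step 8: ref 2 -> HIT, frames=[2,1] (faults so far: 6)
  step 9: ref 5 -> FAULT, evict 1, frames=[2,5] (faults so far: 7)
  step 10: ref 1 -> FAULT, evict 2, frames=[1,5] (faults so far: 8)
  LRU total faults: 8
--- Optimal ---
  step 0: ref 5 -> FAULT, frames=[5,-] (faults so far: 1)
  step 1: ref 4 -> FAULT, frames=[5,4] (faults so far: 2)
  step 2: ref 2 -> FAULT, evict 5, frames=[2,4] (faults so far: 3)
  step 3: ref 4 -> HIT, frames=[2,4] (faults so far: 3)
  step 4: ref 5 -> FAULT, evict 4, frames=[2,5] (faults so far: 4)
  step 5: ref 1 -> FAULT, evict 5, frames=[2,1] (faults so far: 5)
  step 6: ref 2 -> HIT, frames=[2,1] (faults so far: 5)
  step 7: ref 2 -> HIT, frames=[2,1] (faults so far: 5)
  step 8: ref 2 -> HIT, frames=[2,1] (faults so far: 5)
  step 9: ref 5 -> FAULT, evict 2, frames=[5,1] (faults so far: 6)
  step 10: ref 1 -> HIT, frames=[5,1] (faults so far: 6)
  Optimal total faults: 6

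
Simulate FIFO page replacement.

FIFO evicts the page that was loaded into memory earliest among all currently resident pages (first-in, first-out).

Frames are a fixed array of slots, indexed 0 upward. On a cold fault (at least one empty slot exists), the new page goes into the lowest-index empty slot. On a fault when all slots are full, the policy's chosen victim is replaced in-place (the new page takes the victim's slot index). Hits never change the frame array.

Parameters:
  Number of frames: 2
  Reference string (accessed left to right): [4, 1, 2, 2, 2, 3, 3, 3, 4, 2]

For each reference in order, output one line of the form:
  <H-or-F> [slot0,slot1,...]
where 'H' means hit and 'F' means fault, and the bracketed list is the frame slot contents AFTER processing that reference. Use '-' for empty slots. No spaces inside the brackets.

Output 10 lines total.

F [4,-]
F [4,1]
F [2,1]
H [2,1]
H [2,1]
F [2,3]
H [2,3]
H [2,3]
F [4,3]
F [4,2]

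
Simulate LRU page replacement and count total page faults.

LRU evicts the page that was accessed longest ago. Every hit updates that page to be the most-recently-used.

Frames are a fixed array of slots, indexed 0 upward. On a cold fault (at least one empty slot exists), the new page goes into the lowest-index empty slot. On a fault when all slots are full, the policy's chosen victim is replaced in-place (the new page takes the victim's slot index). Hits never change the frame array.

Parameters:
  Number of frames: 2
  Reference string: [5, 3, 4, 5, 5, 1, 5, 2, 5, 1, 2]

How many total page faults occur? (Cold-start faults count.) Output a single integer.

Step 0: ref 5 → FAULT, frames=[5,-]
Step 1: ref 3 → FAULT, frames=[5,3]
Step 2: ref 4 → FAULT (evict 5), frames=[4,3]
Step 3: ref 5 → FAULT (evict 3), frames=[4,5]
Step 4: ref 5 → HIT, frames=[4,5]
Step 5: ref 1 → FAULT (evict 4), frames=[1,5]
Step 6: ref 5 → HIT, frames=[1,5]
Step 7: ref 2 → FAULT (evict 1), frames=[2,5]
Step 8: ref 5 → HIT, frames=[2,5]
Step 9: ref 1 → FAULT (evict 2), frames=[1,5]
Step 10: ref 2 → FAULT (evict 5), frames=[1,2]
Total faults: 8

Answer: 8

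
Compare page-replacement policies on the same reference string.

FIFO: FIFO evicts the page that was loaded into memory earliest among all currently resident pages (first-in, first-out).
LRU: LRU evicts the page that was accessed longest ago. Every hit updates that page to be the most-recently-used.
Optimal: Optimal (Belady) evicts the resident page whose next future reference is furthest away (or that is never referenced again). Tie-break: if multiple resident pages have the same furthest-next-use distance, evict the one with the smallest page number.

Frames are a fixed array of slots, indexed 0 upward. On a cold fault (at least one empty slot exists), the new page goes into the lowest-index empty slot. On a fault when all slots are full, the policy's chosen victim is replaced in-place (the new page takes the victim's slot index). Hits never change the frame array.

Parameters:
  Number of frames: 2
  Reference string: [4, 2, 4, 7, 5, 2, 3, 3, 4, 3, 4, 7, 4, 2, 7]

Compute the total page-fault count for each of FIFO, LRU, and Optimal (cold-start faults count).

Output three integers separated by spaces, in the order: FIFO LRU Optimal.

Answer: 9 10 8

Derivation:
--- FIFO ---
  step 0: ref 4 -> FAULT, frames=[4,-] (faults so far: 1)
  step 1: ref 2 -> FAULT, frames=[4,2] (faults so far: 2)
  step 2: ref 4 -> HIT, frames=[4,2] (faults so far: 2)
  step 3: ref 7 -> FAULT, evict 4, frames=[7,2] (faults so far: 3)
  step 4: ref 5 -> FAULT, evict 2, frames=[7,5] (faults so far: 4)
  step 5: ref 2 -> FAULT, evict 7, frames=[2,5] (faults so far: 5)
  step 6: ref 3 -> FAULT, evict 5, frames=[2,3] (faults so far: 6)
  step 7: ref 3 -> HIT, frames=[2,3] (faults so far: 6)
  step 8: ref 4 -> FAULT, evict 2, frames=[4,3] (faults so far: 7)
  step 9: ref 3 -> HIT, frames=[4,3] (faults so far: 7)
  step 10: ref 4 -> HIT, frames=[4,3] (faults so far: 7)
  step 11: ref 7 -> FAULT, evict 3, frames=[4,7] (faults so far: 8)
  step 12: ref 4 -> HIT, frames=[4,7] (faults so far: 8)
  step 13: ref 2 -> FAULT, evict 4, frames=[2,7] (faults so far: 9)
  step 14: ref 7 -> HIT, frames=[2,7] (faults so far: 9)
  FIFO total faults: 9
--- LRU ---
  step 0: ref 4 -> FAULT, frames=[4,-] (faults so far: 1)
  step 1: ref 2 -> FAULT, frames=[4,2] (faults so far: 2)
  step 2: ref 4 -> HIT, frames=[4,2] (faults so far: 2)
  step 3: ref 7 -> FAULT, evict 2, frames=[4,7] (faults so far: 3)
  step 4: ref 5 -> FAULT, evict 4, frames=[5,7] (faults so far: 4)
  step 5: ref 2 -> FAULT, evict 7, frames=[5,2] (faults so far: 5)
  step 6: ref 3 -> FAULT, evict 5, frames=[3,2] (faults so far: 6)
  step 7: ref 3 -> HIT, frames=[3,2] (faults so far: 6)
  step 8: ref 4 -> FAULT, evict 2, frames=[3,4] (faults so far: 7)
  step 9: ref 3 -> HIT, frames=[3,4] (faults so far: 7)
  step 10: ref 4 -> HIT, frames=[3,4] (faults so far: 7)
  step 11: ref 7 -> FAULT, evict 3, frames=[7,4] (faults so far: 8)
  step 12: ref 4 -> HIT, frames=[7,4] (faults so far: 8)
  step 13: ref 2 -> FAULT, evict 7, frames=[2,4] (faults so far: 9)
  step 14: ref 7 -> FAULT, evict 4, frames=[2,7] (faults so far: 10)
  LRU total faults: 10
--- Optimal ---
  step 0: ref 4 -> FAULT, frames=[4,-] (faults so far: 1)
  step 1: ref 2 -> FAULT, frames=[4,2] (faults so far: 2)
  step 2: ref 4 -> HIT, frames=[4,2] (faults so far: 2)
  step 3: ref 7 -> FAULT, evict 4, frames=[7,2] (faults so far: 3)
  step 4: ref 5 -> FAULT, evict 7, frames=[5,2] (faults so far: 4)
  step 5: ref 2 -> HIT, frames=[5,2] (faults so far: 4)
  step 6: ref 3 -> FAULT, evict 5, frames=[3,2] (faults so far: 5)
  step 7: ref 3 -> HIT, frames=[3,2] (faults so far: 5)
  step 8: ref 4 -> FAULT, evict 2, frames=[3,4] (faults so far: 6)
  step 9: ref 3 -> HIT, frames=[3,4] (faults so far: 6)
  step 10: ref 4 -> HIT, frames=[3,4] (faults so far: 6)
  step 11: ref 7 -> FAULT, evict 3, frames=[7,4] (faults so far: 7)
  step 12: ref 4 -> HIT, frames=[7,4] (faults so far: 7)
  step 13: ref 2 -> FAULT, evict 4, frames=[7,2] (faults so far: 8)
  step 14: ref 7 -> HIT, frames=[7,2] (faults so far: 8)
  Optimal total faults: 8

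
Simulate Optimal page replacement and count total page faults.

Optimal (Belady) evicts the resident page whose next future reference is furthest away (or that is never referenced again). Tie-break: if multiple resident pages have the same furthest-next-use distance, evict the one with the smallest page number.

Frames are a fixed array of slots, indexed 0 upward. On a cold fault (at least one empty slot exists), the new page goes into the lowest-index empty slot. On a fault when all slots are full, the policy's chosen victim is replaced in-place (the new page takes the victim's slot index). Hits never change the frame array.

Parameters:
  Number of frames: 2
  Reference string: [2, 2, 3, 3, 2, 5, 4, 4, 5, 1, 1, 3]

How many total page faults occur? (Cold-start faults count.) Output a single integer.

Step 0: ref 2 → FAULT, frames=[2,-]
Step 1: ref 2 → HIT, frames=[2,-]
Step 2: ref 3 → FAULT, frames=[2,3]
Step 3: ref 3 → HIT, frames=[2,3]
Step 4: ref 2 → HIT, frames=[2,3]
Step 5: ref 5 → FAULT (evict 2), frames=[5,3]
Step 6: ref 4 → FAULT (evict 3), frames=[5,4]
Step 7: ref 4 → HIT, frames=[5,4]
Step 8: ref 5 → HIT, frames=[5,4]
Step 9: ref 1 → FAULT (evict 4), frames=[5,1]
Step 10: ref 1 → HIT, frames=[5,1]
Step 11: ref 3 → FAULT (evict 1), frames=[5,3]
Total faults: 6

Answer: 6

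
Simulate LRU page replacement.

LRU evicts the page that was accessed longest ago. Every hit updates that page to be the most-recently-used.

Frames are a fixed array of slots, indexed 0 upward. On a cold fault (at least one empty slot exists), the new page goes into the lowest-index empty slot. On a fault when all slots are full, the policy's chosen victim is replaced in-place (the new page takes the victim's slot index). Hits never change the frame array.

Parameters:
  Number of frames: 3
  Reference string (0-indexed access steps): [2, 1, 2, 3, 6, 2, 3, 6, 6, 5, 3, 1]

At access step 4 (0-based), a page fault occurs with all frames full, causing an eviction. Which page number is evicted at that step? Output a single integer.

Step 0: ref 2 -> FAULT, frames=[2,-,-]
Step 1: ref 1 -> FAULT, frames=[2,1,-]
Step 2: ref 2 -> HIT, frames=[2,1,-]
Step 3: ref 3 -> FAULT, frames=[2,1,3]
Step 4: ref 6 -> FAULT, evict 1, frames=[2,6,3]
At step 4: evicted page 1

Answer: 1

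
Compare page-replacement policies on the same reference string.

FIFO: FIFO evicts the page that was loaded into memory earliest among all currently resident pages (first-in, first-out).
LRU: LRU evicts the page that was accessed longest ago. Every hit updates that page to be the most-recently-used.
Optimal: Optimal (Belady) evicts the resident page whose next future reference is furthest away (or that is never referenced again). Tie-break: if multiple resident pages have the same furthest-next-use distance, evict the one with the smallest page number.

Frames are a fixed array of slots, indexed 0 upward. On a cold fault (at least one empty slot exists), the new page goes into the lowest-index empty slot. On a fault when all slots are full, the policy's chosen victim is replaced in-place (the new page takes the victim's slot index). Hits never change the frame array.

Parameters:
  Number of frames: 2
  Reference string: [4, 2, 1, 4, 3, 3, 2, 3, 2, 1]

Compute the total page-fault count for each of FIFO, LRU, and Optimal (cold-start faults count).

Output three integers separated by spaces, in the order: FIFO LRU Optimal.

--- FIFO ---
  step 0: ref 4 -> FAULT, frames=[4,-] (faults so far: 1)
  step 1: ref 2 -> FAULT, frames=[4,2] (faults so far: 2)
  step 2: ref 1 -> FAULT, evict 4, frames=[1,2] (faults so far: 3)
  step 3: ref 4 -> FAULT, evict 2, frames=[1,4] (faults so far: 4)
  step 4: ref 3 -> FAULT, evict 1, frames=[3,4] (faults so far: 5)
  step 5: ref 3 -> HIT, frames=[3,4] (faults so far: 5)
  step 6: ref 2 -> FAULT, evict 4, frames=[3,2] (faults so far: 6)
  step 7: ref 3 -> HIT, frames=[3,2] (faults so far: 6)
  step 8: ref 2 -> HIT, frames=[3,2] (faults so far: 6)
  step 9: ref 1 -> FAULT, evict 3, frames=[1,2] (faults so far: 7)
  FIFO total faults: 7
--- LRU ---
  step 0: ref 4 -> FAULT, frames=[4,-] (faults so far: 1)
  step 1: ref 2 -> FAULT, frames=[4,2] (faults so far: 2)
  step 2: ref 1 -> FAULT, evict 4, frames=[1,2] (faults so far: 3)
  step 3: ref 4 -> FAULT, evict 2, frames=[1,4] (faults so far: 4)
  step 4: ref 3 -> FAULT, evict 1, frames=[3,4] (faults so far: 5)
  step 5: ref 3 -> HIT, frames=[3,4] (faults so far: 5)
  step 6: ref 2 -> FAULT, evict 4, frames=[3,2] (faults so far: 6)
  step 7: ref 3 -> HIT, frames=[3,2] (faults so far: 6)
  step 8: ref 2 -> HIT, frames=[3,2] (faults so far: 6)
  step 9: ref 1 -> FAULT, evict 3, frames=[1,2] (faults so far: 7)
  LRU total faults: 7
--- Optimal ---
  step 0: ref 4 -> FAULT, frames=[4,-] (faults so far: 1)
  step 1: ref 2 -> FAULT, frames=[4,2] (faults so far: 2)
  step 2: ref 1 -> FAULT, evict 2, frames=[4,1] (faults so far: 3)
  step 3: ref 4 -> HIT, frames=[4,1] (faults so far: 3)
  step 4: ref 3 -> FAULT, evict 4, frames=[3,1] (faults so far: 4)
  step 5: ref 3 -> HIT, frames=[3,1] (faults so far: 4)
  step 6: ref 2 -> FAULT, evict 1, frames=[3,2] (faults so far: 5)
  step 7: ref 3 -> HIT, frames=[3,2] (faults so far: 5)
  step 8: ref 2 -> HIT, frames=[3,2] (faults so far: 5)
  step 9: ref 1 -> FAULT, evict 2, frames=[3,1] (faults so far: 6)
  Optimal total faults: 6

Answer: 7 7 6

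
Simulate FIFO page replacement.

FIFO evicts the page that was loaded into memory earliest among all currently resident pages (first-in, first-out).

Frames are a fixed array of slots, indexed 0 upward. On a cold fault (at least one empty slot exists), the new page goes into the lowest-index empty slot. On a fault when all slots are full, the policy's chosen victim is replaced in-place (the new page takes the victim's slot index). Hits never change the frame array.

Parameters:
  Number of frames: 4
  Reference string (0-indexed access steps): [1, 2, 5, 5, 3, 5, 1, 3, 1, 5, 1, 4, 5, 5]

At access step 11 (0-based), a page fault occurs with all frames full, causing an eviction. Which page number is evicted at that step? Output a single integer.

Step 0: ref 1 -> FAULT, frames=[1,-,-,-]
Step 1: ref 2 -> FAULT, frames=[1,2,-,-]
Step 2: ref 5 -> FAULT, frames=[1,2,5,-]
Step 3: ref 5 -> HIT, frames=[1,2,5,-]
Step 4: ref 3 -> FAULT, frames=[1,2,5,3]
Step 5: ref 5 -> HIT, frames=[1,2,5,3]
Step 6: ref 1 -> HIT, frames=[1,2,5,3]
Step 7: ref 3 -> HIT, frames=[1,2,5,3]
Step 8: ref 1 -> HIT, frames=[1,2,5,3]
Step 9: ref 5 -> HIT, frames=[1,2,5,3]
Step 10: ref 1 -> HIT, frames=[1,2,5,3]
Step 11: ref 4 -> FAULT, evict 1, frames=[4,2,5,3]
At step 11: evicted page 1

Answer: 1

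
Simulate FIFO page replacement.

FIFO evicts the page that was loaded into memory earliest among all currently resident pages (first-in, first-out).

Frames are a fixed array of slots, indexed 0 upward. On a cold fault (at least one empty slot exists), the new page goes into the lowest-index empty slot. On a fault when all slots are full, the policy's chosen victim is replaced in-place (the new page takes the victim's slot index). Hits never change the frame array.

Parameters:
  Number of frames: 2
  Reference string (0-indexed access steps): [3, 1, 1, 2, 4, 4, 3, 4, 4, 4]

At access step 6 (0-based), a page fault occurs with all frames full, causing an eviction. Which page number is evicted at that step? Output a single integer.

Step 0: ref 3 -> FAULT, frames=[3,-]
Step 1: ref 1 -> FAULT, frames=[3,1]
Step 2: ref 1 -> HIT, frames=[3,1]
Step 3: ref 2 -> FAULT, evict 3, frames=[2,1]
Step 4: ref 4 -> FAULT, evict 1, frames=[2,4]
Step 5: ref 4 -> HIT, frames=[2,4]
Step 6: ref 3 -> FAULT, evict 2, frames=[3,4]
At step 6: evicted page 2

Answer: 2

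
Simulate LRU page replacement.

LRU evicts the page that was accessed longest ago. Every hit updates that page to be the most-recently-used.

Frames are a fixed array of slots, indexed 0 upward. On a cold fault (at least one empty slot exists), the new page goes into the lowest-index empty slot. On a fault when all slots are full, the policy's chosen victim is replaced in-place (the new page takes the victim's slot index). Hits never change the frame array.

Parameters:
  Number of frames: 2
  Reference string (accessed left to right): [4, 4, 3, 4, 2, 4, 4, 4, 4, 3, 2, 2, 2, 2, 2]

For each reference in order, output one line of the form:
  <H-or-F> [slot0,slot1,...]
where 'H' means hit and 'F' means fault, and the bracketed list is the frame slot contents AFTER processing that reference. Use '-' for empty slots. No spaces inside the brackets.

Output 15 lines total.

F [4,-]
H [4,-]
F [4,3]
H [4,3]
F [4,2]
H [4,2]
H [4,2]
H [4,2]
H [4,2]
F [4,3]
F [2,3]
H [2,3]
H [2,3]
H [2,3]
H [2,3]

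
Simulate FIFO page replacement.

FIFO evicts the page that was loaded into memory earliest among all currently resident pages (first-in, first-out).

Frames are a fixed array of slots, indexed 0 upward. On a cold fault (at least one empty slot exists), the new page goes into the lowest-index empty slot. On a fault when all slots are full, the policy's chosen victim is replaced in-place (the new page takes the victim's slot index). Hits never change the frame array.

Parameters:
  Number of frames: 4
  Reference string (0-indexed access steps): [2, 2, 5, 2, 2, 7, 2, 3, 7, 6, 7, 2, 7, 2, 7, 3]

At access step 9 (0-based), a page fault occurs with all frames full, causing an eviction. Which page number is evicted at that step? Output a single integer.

Step 0: ref 2 -> FAULT, frames=[2,-,-,-]
Step 1: ref 2 -> HIT, frames=[2,-,-,-]
Step 2: ref 5 -> FAULT, frames=[2,5,-,-]
Step 3: ref 2 -> HIT, frames=[2,5,-,-]
Step 4: ref 2 -> HIT, frames=[2,5,-,-]
Step 5: ref 7 -> FAULT, frames=[2,5,7,-]
Step 6: ref 2 -> HIT, frames=[2,5,7,-]
Step 7: ref 3 -> FAULT, frames=[2,5,7,3]
Step 8: ref 7 -> HIT, frames=[2,5,7,3]
Step 9: ref 6 -> FAULT, evict 2, frames=[6,5,7,3]
At step 9: evicted page 2

Answer: 2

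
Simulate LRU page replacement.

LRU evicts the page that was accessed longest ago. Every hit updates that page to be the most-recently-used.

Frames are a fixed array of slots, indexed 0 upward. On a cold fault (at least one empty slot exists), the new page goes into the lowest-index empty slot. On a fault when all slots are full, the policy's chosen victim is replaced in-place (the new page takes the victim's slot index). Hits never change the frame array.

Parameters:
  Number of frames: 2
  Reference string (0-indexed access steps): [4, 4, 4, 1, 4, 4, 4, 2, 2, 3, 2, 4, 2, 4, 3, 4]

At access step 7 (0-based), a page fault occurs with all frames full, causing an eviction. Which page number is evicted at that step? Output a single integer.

Answer: 1

Derivation:
Step 0: ref 4 -> FAULT, frames=[4,-]
Step 1: ref 4 -> HIT, frames=[4,-]
Step 2: ref 4 -> HIT, frames=[4,-]
Step 3: ref 1 -> FAULT, frames=[4,1]
Step 4: ref 4 -> HIT, frames=[4,1]
Step 5: ref 4 -> HIT, frames=[4,1]
Step 6: ref 4 -> HIT, frames=[4,1]
Step 7: ref 2 -> FAULT, evict 1, frames=[4,2]
At step 7: evicted page 1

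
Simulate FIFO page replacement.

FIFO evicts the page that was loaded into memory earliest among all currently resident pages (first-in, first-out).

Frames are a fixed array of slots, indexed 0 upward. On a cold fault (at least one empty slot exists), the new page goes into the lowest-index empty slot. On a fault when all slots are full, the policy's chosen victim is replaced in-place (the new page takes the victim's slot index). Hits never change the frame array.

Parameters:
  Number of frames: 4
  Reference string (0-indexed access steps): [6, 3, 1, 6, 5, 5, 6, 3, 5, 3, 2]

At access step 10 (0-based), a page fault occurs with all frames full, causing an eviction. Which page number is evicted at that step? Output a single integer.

Step 0: ref 6 -> FAULT, frames=[6,-,-,-]
Step 1: ref 3 -> FAULT, frames=[6,3,-,-]
Step 2: ref 1 -> FAULT, frames=[6,3,1,-]
Step 3: ref 6 -> HIT, frames=[6,3,1,-]
Step 4: ref 5 -> FAULT, frames=[6,3,1,5]
Step 5: ref 5 -> HIT, frames=[6,3,1,5]
Step 6: ref 6 -> HIT, frames=[6,3,1,5]
Step 7: ref 3 -> HIT, frames=[6,3,1,5]
Step 8: ref 5 -> HIT, frames=[6,3,1,5]
Step 9: ref 3 -> HIT, frames=[6,3,1,5]
Step 10: ref 2 -> FAULT, evict 6, frames=[2,3,1,5]
At step 10: evicted page 6

Answer: 6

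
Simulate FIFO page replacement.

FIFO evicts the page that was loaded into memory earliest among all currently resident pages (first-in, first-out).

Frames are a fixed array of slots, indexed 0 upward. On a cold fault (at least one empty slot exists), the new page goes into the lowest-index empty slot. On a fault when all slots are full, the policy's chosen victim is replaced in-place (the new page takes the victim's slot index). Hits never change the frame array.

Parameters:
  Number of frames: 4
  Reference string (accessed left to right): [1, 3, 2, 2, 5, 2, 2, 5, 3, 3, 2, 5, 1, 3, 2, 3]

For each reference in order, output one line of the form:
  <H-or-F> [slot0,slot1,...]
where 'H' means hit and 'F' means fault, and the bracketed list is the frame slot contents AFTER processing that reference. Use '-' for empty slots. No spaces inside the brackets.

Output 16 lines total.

F [1,-,-,-]
F [1,3,-,-]
F [1,3,2,-]
H [1,3,2,-]
F [1,3,2,5]
H [1,3,2,5]
H [1,3,2,5]
H [1,3,2,5]
H [1,3,2,5]
H [1,3,2,5]
H [1,3,2,5]
H [1,3,2,5]
H [1,3,2,5]
H [1,3,2,5]
H [1,3,2,5]
H [1,3,2,5]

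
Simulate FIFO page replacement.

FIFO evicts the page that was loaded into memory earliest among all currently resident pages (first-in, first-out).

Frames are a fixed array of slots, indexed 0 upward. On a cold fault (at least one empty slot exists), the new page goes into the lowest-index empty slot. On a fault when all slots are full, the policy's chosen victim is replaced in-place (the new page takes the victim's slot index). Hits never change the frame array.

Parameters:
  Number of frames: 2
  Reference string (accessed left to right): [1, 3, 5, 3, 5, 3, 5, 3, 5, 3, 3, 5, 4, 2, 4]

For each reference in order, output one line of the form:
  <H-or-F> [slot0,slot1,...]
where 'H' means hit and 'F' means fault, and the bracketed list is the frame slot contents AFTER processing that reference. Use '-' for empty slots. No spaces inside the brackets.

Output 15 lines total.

F [1,-]
F [1,3]
F [5,3]
H [5,3]
H [5,3]
H [5,3]
H [5,3]
H [5,3]
H [5,3]
H [5,3]
H [5,3]
H [5,3]
F [5,4]
F [2,4]
H [2,4]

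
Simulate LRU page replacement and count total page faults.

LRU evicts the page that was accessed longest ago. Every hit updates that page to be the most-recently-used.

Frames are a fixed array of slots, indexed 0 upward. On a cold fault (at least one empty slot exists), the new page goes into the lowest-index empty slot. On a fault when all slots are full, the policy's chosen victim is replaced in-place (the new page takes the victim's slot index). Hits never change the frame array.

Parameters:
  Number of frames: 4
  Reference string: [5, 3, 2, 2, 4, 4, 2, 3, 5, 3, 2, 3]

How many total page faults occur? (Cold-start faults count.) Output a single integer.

Answer: 4

Derivation:
Step 0: ref 5 → FAULT, frames=[5,-,-,-]
Step 1: ref 3 → FAULT, frames=[5,3,-,-]
Step 2: ref 2 → FAULT, frames=[5,3,2,-]
Step 3: ref 2 → HIT, frames=[5,3,2,-]
Step 4: ref 4 → FAULT, frames=[5,3,2,4]
Step 5: ref 4 → HIT, frames=[5,3,2,4]
Step 6: ref 2 → HIT, frames=[5,3,2,4]
Step 7: ref 3 → HIT, frames=[5,3,2,4]
Step 8: ref 5 → HIT, frames=[5,3,2,4]
Step 9: ref 3 → HIT, frames=[5,3,2,4]
Step 10: ref 2 → HIT, frames=[5,3,2,4]
Step 11: ref 3 → HIT, frames=[5,3,2,4]
Total faults: 4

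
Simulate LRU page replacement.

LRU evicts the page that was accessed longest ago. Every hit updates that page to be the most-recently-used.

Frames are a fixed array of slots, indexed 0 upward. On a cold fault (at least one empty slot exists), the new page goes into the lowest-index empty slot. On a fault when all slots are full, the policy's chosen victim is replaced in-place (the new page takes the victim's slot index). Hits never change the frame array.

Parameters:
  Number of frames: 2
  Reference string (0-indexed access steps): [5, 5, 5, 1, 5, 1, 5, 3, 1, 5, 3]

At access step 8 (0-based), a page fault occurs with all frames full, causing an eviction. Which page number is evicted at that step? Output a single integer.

Step 0: ref 5 -> FAULT, frames=[5,-]
Step 1: ref 5 -> HIT, frames=[5,-]
Step 2: ref 5 -> HIT, frames=[5,-]
Step 3: ref 1 -> FAULT, frames=[5,1]
Step 4: ref 5 -> HIT, frames=[5,1]
Step 5: ref 1 -> HIT, frames=[5,1]
Step 6: ref 5 -> HIT, frames=[5,1]
Step 7: ref 3 -> FAULT, evict 1, frames=[5,3]
Step 8: ref 1 -> FAULT, evict 5, frames=[1,3]
At step 8: evicted page 5

Answer: 5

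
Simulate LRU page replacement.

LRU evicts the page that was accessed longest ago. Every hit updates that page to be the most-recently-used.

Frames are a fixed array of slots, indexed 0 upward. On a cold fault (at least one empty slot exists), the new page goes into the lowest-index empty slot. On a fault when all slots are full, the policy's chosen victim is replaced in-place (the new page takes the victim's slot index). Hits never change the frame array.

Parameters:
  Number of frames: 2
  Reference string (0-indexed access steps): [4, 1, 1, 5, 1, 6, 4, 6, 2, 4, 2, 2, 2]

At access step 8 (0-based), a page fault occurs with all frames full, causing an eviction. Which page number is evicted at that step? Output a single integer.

Answer: 4

Derivation:
Step 0: ref 4 -> FAULT, frames=[4,-]
Step 1: ref 1 -> FAULT, frames=[4,1]
Step 2: ref 1 -> HIT, frames=[4,1]
Step 3: ref 5 -> FAULT, evict 4, frames=[5,1]
Step 4: ref 1 -> HIT, frames=[5,1]
Step 5: ref 6 -> FAULT, evict 5, frames=[6,1]
Step 6: ref 4 -> FAULT, evict 1, frames=[6,4]
Step 7: ref 6 -> HIT, frames=[6,4]
Step 8: ref 2 -> FAULT, evict 4, frames=[6,2]
At step 8: evicted page 4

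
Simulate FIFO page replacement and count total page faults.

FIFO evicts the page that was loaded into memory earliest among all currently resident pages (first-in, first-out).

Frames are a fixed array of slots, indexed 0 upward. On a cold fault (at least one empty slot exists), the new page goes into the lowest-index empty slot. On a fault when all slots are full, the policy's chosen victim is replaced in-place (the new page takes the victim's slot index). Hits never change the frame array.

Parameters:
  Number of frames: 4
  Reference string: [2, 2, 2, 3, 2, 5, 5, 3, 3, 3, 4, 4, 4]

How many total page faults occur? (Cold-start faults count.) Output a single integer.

Answer: 4

Derivation:
Step 0: ref 2 → FAULT, frames=[2,-,-,-]
Step 1: ref 2 → HIT, frames=[2,-,-,-]
Step 2: ref 2 → HIT, frames=[2,-,-,-]
Step 3: ref 3 → FAULT, frames=[2,3,-,-]
Step 4: ref 2 → HIT, frames=[2,3,-,-]
Step 5: ref 5 → FAULT, frames=[2,3,5,-]
Step 6: ref 5 → HIT, frames=[2,3,5,-]
Step 7: ref 3 → HIT, frames=[2,3,5,-]
Step 8: ref 3 → HIT, frames=[2,3,5,-]
Step 9: ref 3 → HIT, frames=[2,3,5,-]
Step 10: ref 4 → FAULT, frames=[2,3,5,4]
Step 11: ref 4 → HIT, frames=[2,3,5,4]
Step 12: ref 4 → HIT, frames=[2,3,5,4]
Total faults: 4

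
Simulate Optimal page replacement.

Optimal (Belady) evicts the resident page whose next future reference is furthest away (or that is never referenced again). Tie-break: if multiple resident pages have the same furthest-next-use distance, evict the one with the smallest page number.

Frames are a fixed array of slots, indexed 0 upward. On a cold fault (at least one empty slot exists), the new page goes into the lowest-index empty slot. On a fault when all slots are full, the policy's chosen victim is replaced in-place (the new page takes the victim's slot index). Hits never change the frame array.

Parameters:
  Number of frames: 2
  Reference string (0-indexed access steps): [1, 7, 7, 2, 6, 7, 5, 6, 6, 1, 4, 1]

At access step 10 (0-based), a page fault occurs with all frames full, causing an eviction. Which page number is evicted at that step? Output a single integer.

Answer: 6

Derivation:
Step 0: ref 1 -> FAULT, frames=[1,-]
Step 1: ref 7 -> FAULT, frames=[1,7]
Step 2: ref 7 -> HIT, frames=[1,7]
Step 3: ref 2 -> FAULT, evict 1, frames=[2,7]
Step 4: ref 6 -> FAULT, evict 2, frames=[6,7]
Step 5: ref 7 -> HIT, frames=[6,7]
Step 6: ref 5 -> FAULT, evict 7, frames=[6,5]
Step 7: ref 6 -> HIT, frames=[6,5]
Step 8: ref 6 -> HIT, frames=[6,5]
Step 9: ref 1 -> FAULT, evict 5, frames=[6,1]
Step 10: ref 4 -> FAULT, evict 6, frames=[4,1]
At step 10: evicted page 6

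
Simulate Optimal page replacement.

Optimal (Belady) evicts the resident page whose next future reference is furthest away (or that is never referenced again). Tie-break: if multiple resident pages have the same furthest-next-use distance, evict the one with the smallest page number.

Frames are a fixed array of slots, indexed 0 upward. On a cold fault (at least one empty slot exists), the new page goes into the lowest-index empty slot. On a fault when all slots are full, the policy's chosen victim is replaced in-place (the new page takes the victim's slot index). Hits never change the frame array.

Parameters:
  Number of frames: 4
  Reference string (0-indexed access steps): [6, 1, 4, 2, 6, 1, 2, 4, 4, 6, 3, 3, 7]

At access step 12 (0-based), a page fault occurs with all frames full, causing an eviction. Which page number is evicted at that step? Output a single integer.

Answer: 2

Derivation:
Step 0: ref 6 -> FAULT, frames=[6,-,-,-]
Step 1: ref 1 -> FAULT, frames=[6,1,-,-]
Step 2: ref 4 -> FAULT, frames=[6,1,4,-]
Step 3: ref 2 -> FAULT, frames=[6,1,4,2]
Step 4: ref 6 -> HIT, frames=[6,1,4,2]
Step 5: ref 1 -> HIT, frames=[6,1,4,2]
Step 6: ref 2 -> HIT, frames=[6,1,4,2]
Step 7: ref 4 -> HIT, frames=[6,1,4,2]
Step 8: ref 4 -> HIT, frames=[6,1,4,2]
Step 9: ref 6 -> HIT, frames=[6,1,4,2]
Step 10: ref 3 -> FAULT, evict 1, frames=[6,3,4,2]
Step 11: ref 3 -> HIT, frames=[6,3,4,2]
Step 12: ref 7 -> FAULT, evict 2, frames=[6,3,4,7]
At step 12: evicted page 2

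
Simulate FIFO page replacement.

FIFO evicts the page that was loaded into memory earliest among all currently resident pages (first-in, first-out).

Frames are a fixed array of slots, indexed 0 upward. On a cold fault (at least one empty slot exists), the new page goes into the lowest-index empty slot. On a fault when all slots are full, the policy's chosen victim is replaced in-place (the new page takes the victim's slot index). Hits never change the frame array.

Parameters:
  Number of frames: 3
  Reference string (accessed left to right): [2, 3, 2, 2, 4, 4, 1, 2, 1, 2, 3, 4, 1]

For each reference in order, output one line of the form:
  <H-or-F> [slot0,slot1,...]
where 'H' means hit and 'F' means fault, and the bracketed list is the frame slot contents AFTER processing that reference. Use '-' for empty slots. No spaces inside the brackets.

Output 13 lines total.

F [2,-,-]
F [2,3,-]
H [2,3,-]
H [2,3,-]
F [2,3,4]
H [2,3,4]
F [1,3,4]
F [1,2,4]
H [1,2,4]
H [1,2,4]
F [1,2,3]
F [4,2,3]
F [4,1,3]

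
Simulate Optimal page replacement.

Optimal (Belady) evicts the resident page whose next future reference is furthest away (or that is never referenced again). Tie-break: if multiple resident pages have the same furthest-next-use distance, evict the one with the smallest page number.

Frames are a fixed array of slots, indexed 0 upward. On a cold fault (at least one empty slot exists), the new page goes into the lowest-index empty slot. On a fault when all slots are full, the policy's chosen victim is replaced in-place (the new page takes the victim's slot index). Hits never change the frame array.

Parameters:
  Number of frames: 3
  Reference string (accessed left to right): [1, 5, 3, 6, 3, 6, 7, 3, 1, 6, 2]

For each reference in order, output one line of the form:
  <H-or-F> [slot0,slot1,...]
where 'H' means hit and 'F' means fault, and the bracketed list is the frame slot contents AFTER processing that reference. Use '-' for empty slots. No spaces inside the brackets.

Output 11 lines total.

F [1,-,-]
F [1,5,-]
F [1,5,3]
F [1,6,3]
H [1,6,3]
H [1,6,3]
F [1,7,3]
H [1,7,3]
H [1,7,3]
F [6,7,3]
F [6,7,2]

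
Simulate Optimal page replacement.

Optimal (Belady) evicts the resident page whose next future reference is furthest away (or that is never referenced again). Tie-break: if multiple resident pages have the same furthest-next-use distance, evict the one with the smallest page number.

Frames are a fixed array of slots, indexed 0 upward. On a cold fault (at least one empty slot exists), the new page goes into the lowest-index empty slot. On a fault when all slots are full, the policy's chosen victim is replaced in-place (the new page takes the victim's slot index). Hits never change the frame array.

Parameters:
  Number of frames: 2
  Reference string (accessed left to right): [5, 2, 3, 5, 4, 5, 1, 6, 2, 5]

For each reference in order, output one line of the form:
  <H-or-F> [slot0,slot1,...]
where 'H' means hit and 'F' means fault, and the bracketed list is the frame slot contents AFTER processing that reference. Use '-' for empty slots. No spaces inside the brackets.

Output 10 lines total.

F [5,-]
F [5,2]
F [5,3]
H [5,3]
F [5,4]
H [5,4]
F [5,1]
F [5,6]
F [5,2]
H [5,2]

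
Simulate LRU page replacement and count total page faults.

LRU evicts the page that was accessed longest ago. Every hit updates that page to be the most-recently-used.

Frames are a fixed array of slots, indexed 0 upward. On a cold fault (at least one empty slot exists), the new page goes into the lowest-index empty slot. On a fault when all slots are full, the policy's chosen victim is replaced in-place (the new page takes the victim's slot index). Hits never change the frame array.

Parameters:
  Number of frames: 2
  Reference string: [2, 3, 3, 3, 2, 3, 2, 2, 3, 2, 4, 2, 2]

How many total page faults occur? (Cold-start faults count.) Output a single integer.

Answer: 3

Derivation:
Step 0: ref 2 → FAULT, frames=[2,-]
Step 1: ref 3 → FAULT, frames=[2,3]
Step 2: ref 3 → HIT, frames=[2,3]
Step 3: ref 3 → HIT, frames=[2,3]
Step 4: ref 2 → HIT, frames=[2,3]
Step 5: ref 3 → HIT, frames=[2,3]
Step 6: ref 2 → HIT, frames=[2,3]
Step 7: ref 2 → HIT, frames=[2,3]
Step 8: ref 3 → HIT, frames=[2,3]
Step 9: ref 2 → HIT, frames=[2,3]
Step 10: ref 4 → FAULT (evict 3), frames=[2,4]
Step 11: ref 2 → HIT, frames=[2,4]
Step 12: ref 2 → HIT, frames=[2,4]
Total faults: 3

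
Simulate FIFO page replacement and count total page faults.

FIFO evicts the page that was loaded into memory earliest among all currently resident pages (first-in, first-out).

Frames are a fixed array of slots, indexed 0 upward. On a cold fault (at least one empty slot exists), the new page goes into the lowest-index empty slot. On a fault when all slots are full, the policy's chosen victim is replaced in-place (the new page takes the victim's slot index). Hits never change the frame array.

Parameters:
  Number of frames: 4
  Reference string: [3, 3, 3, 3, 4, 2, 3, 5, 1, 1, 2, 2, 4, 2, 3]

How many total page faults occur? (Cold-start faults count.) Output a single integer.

Answer: 6

Derivation:
Step 0: ref 3 → FAULT, frames=[3,-,-,-]
Step 1: ref 3 → HIT, frames=[3,-,-,-]
Step 2: ref 3 → HIT, frames=[3,-,-,-]
Step 3: ref 3 → HIT, frames=[3,-,-,-]
Step 4: ref 4 → FAULT, frames=[3,4,-,-]
Step 5: ref 2 → FAULT, frames=[3,4,2,-]
Step 6: ref 3 → HIT, frames=[3,4,2,-]
Step 7: ref 5 → FAULT, frames=[3,4,2,5]
Step 8: ref 1 → FAULT (evict 3), frames=[1,4,2,5]
Step 9: ref 1 → HIT, frames=[1,4,2,5]
Step 10: ref 2 → HIT, frames=[1,4,2,5]
Step 11: ref 2 → HIT, frames=[1,4,2,5]
Step 12: ref 4 → HIT, frames=[1,4,2,5]
Step 13: ref 2 → HIT, frames=[1,4,2,5]
Step 14: ref 3 → FAULT (evict 4), frames=[1,3,2,5]
Total faults: 6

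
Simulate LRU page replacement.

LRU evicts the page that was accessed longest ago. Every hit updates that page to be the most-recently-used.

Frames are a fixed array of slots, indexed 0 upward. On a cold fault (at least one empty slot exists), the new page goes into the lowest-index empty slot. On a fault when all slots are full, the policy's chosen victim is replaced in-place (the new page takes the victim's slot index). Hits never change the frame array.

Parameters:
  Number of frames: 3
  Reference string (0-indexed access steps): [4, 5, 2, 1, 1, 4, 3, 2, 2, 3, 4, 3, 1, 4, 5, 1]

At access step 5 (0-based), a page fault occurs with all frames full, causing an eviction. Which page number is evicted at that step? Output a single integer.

Step 0: ref 4 -> FAULT, frames=[4,-,-]
Step 1: ref 5 -> FAULT, frames=[4,5,-]
Step 2: ref 2 -> FAULT, frames=[4,5,2]
Step 3: ref 1 -> FAULT, evict 4, frames=[1,5,2]
Step 4: ref 1 -> HIT, frames=[1,5,2]
Step 5: ref 4 -> FAULT, evict 5, frames=[1,4,2]
At step 5: evicted page 5

Answer: 5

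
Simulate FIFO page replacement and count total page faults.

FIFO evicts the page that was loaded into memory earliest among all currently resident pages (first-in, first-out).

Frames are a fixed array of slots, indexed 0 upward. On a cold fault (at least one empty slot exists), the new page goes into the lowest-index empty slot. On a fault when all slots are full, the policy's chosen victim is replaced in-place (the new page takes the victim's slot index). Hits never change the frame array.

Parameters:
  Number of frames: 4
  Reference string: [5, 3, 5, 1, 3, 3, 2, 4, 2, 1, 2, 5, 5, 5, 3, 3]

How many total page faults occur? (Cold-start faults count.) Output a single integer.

Step 0: ref 5 → FAULT, frames=[5,-,-,-]
Step 1: ref 3 → FAULT, frames=[5,3,-,-]
Step 2: ref 5 → HIT, frames=[5,3,-,-]
Step 3: ref 1 → FAULT, frames=[5,3,1,-]
Step 4: ref 3 → HIT, frames=[5,3,1,-]
Step 5: ref 3 → HIT, frames=[5,3,1,-]
Step 6: ref 2 → FAULT, frames=[5,3,1,2]
Step 7: ref 4 → FAULT (evict 5), frames=[4,3,1,2]
Step 8: ref 2 → HIT, frames=[4,3,1,2]
Step 9: ref 1 → HIT, frames=[4,3,1,2]
Step 10: ref 2 → HIT, frames=[4,3,1,2]
Step 11: ref 5 → FAULT (evict 3), frames=[4,5,1,2]
Step 12: ref 5 → HIT, frames=[4,5,1,2]
Step 13: ref 5 → HIT, frames=[4,5,1,2]
Step 14: ref 3 → FAULT (evict 1), frames=[4,5,3,2]
Step 15: ref 3 → HIT, frames=[4,5,3,2]
Total faults: 7

Answer: 7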